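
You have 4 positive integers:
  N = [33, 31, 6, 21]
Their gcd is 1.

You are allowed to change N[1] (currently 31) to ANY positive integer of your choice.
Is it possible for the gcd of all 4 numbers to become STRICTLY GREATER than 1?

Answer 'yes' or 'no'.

Answer: yes

Derivation:
Current gcd = 1
gcd of all OTHER numbers (without N[1]=31): gcd([33, 6, 21]) = 3
The new gcd after any change is gcd(3, new_value).
This can be at most 3.
Since 3 > old gcd 1, the gcd CAN increase (e.g., set N[1] = 3).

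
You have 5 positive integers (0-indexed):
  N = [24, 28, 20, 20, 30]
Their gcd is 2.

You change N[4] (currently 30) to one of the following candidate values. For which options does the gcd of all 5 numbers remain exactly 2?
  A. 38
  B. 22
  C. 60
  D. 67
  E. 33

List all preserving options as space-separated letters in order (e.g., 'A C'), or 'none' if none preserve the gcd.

Answer: A B

Derivation:
Old gcd = 2; gcd of others (without N[4]) = 4
New gcd for candidate v: gcd(4, v). Preserves old gcd iff gcd(4, v) = 2.
  Option A: v=38, gcd(4,38)=2 -> preserves
  Option B: v=22, gcd(4,22)=2 -> preserves
  Option C: v=60, gcd(4,60)=4 -> changes
  Option D: v=67, gcd(4,67)=1 -> changes
  Option E: v=33, gcd(4,33)=1 -> changes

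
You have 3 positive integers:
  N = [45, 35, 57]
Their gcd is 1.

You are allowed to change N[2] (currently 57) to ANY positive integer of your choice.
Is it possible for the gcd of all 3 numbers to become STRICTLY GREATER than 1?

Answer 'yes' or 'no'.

Current gcd = 1
gcd of all OTHER numbers (without N[2]=57): gcd([45, 35]) = 5
The new gcd after any change is gcd(5, new_value).
This can be at most 5.
Since 5 > old gcd 1, the gcd CAN increase (e.g., set N[2] = 5).

Answer: yes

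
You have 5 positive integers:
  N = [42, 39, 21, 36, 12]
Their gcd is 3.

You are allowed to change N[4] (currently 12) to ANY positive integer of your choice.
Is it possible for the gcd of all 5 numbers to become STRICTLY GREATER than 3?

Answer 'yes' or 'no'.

Current gcd = 3
gcd of all OTHER numbers (without N[4]=12): gcd([42, 39, 21, 36]) = 3
The new gcd after any change is gcd(3, new_value).
This can be at most 3.
Since 3 = old gcd 3, the gcd can only stay the same or decrease.

Answer: no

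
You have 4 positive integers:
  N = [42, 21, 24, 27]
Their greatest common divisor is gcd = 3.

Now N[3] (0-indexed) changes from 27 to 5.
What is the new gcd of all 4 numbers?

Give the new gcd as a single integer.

Answer: 1

Derivation:
Numbers: [42, 21, 24, 27], gcd = 3
Change: index 3, 27 -> 5
gcd of the OTHER numbers (without index 3): gcd([42, 21, 24]) = 3
New gcd = gcd(g_others, new_val) = gcd(3, 5) = 1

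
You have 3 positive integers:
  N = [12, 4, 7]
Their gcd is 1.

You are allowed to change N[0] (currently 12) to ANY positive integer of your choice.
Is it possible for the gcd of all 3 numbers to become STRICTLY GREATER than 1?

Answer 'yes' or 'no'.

Answer: no

Derivation:
Current gcd = 1
gcd of all OTHER numbers (without N[0]=12): gcd([4, 7]) = 1
The new gcd after any change is gcd(1, new_value).
This can be at most 1.
Since 1 = old gcd 1, the gcd can only stay the same or decrease.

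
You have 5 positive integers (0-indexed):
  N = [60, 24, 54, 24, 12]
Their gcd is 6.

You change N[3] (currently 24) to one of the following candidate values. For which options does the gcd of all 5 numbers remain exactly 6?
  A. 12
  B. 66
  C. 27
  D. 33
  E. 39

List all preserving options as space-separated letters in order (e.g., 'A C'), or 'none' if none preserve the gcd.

Old gcd = 6; gcd of others (without N[3]) = 6
New gcd for candidate v: gcd(6, v). Preserves old gcd iff gcd(6, v) = 6.
  Option A: v=12, gcd(6,12)=6 -> preserves
  Option B: v=66, gcd(6,66)=6 -> preserves
  Option C: v=27, gcd(6,27)=3 -> changes
  Option D: v=33, gcd(6,33)=3 -> changes
  Option E: v=39, gcd(6,39)=3 -> changes

Answer: A B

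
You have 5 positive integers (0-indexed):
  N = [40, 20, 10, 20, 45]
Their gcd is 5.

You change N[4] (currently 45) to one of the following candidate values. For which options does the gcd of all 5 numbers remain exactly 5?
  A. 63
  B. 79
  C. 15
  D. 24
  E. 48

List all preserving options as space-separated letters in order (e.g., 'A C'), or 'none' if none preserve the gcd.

Answer: C

Derivation:
Old gcd = 5; gcd of others (without N[4]) = 10
New gcd for candidate v: gcd(10, v). Preserves old gcd iff gcd(10, v) = 5.
  Option A: v=63, gcd(10,63)=1 -> changes
  Option B: v=79, gcd(10,79)=1 -> changes
  Option C: v=15, gcd(10,15)=5 -> preserves
  Option D: v=24, gcd(10,24)=2 -> changes
  Option E: v=48, gcd(10,48)=2 -> changes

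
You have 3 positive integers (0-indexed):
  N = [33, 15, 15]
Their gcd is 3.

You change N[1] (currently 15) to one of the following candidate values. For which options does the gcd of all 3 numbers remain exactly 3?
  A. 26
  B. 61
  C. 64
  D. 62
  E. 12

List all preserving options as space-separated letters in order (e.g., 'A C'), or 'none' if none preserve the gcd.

Old gcd = 3; gcd of others (without N[1]) = 3
New gcd for candidate v: gcd(3, v). Preserves old gcd iff gcd(3, v) = 3.
  Option A: v=26, gcd(3,26)=1 -> changes
  Option B: v=61, gcd(3,61)=1 -> changes
  Option C: v=64, gcd(3,64)=1 -> changes
  Option D: v=62, gcd(3,62)=1 -> changes
  Option E: v=12, gcd(3,12)=3 -> preserves

Answer: E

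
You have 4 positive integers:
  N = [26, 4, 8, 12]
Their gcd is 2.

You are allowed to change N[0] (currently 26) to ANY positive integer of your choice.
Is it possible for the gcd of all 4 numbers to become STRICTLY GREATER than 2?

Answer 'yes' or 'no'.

Answer: yes

Derivation:
Current gcd = 2
gcd of all OTHER numbers (without N[0]=26): gcd([4, 8, 12]) = 4
The new gcd after any change is gcd(4, new_value).
This can be at most 4.
Since 4 > old gcd 2, the gcd CAN increase (e.g., set N[0] = 4).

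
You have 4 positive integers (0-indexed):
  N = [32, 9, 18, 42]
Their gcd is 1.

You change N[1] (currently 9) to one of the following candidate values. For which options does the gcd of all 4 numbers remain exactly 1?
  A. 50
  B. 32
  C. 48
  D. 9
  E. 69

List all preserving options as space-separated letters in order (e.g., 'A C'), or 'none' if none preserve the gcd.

Answer: D E

Derivation:
Old gcd = 1; gcd of others (without N[1]) = 2
New gcd for candidate v: gcd(2, v). Preserves old gcd iff gcd(2, v) = 1.
  Option A: v=50, gcd(2,50)=2 -> changes
  Option B: v=32, gcd(2,32)=2 -> changes
  Option C: v=48, gcd(2,48)=2 -> changes
  Option D: v=9, gcd(2,9)=1 -> preserves
  Option E: v=69, gcd(2,69)=1 -> preserves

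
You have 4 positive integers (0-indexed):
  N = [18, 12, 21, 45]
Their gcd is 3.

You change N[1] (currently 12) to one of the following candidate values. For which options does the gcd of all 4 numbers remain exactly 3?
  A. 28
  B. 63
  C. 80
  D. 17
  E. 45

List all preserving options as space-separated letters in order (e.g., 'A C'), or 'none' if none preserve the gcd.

Answer: B E

Derivation:
Old gcd = 3; gcd of others (without N[1]) = 3
New gcd for candidate v: gcd(3, v). Preserves old gcd iff gcd(3, v) = 3.
  Option A: v=28, gcd(3,28)=1 -> changes
  Option B: v=63, gcd(3,63)=3 -> preserves
  Option C: v=80, gcd(3,80)=1 -> changes
  Option D: v=17, gcd(3,17)=1 -> changes
  Option E: v=45, gcd(3,45)=3 -> preserves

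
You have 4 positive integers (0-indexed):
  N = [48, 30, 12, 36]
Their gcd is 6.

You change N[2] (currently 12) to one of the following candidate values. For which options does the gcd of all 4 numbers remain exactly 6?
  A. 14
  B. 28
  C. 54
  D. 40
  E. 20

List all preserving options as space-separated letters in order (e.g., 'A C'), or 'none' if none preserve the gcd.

Old gcd = 6; gcd of others (without N[2]) = 6
New gcd for candidate v: gcd(6, v). Preserves old gcd iff gcd(6, v) = 6.
  Option A: v=14, gcd(6,14)=2 -> changes
  Option B: v=28, gcd(6,28)=2 -> changes
  Option C: v=54, gcd(6,54)=6 -> preserves
  Option D: v=40, gcd(6,40)=2 -> changes
  Option E: v=20, gcd(6,20)=2 -> changes

Answer: C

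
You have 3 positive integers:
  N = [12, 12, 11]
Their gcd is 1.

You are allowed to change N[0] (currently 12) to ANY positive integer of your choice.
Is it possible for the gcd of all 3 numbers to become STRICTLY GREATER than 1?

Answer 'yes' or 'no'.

Answer: no

Derivation:
Current gcd = 1
gcd of all OTHER numbers (without N[0]=12): gcd([12, 11]) = 1
The new gcd after any change is gcd(1, new_value).
This can be at most 1.
Since 1 = old gcd 1, the gcd can only stay the same or decrease.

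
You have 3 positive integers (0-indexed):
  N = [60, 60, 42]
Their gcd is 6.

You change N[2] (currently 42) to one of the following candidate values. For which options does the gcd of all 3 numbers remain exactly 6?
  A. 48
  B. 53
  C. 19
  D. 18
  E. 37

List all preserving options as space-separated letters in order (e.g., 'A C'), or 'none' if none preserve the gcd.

Old gcd = 6; gcd of others (without N[2]) = 60
New gcd for candidate v: gcd(60, v). Preserves old gcd iff gcd(60, v) = 6.
  Option A: v=48, gcd(60,48)=12 -> changes
  Option B: v=53, gcd(60,53)=1 -> changes
  Option C: v=19, gcd(60,19)=1 -> changes
  Option D: v=18, gcd(60,18)=6 -> preserves
  Option E: v=37, gcd(60,37)=1 -> changes

Answer: D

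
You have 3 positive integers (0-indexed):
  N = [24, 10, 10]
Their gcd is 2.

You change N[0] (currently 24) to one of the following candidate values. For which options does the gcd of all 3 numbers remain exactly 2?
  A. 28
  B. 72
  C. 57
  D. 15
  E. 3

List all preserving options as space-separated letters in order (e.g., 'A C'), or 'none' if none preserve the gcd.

Answer: A B

Derivation:
Old gcd = 2; gcd of others (without N[0]) = 10
New gcd for candidate v: gcd(10, v). Preserves old gcd iff gcd(10, v) = 2.
  Option A: v=28, gcd(10,28)=2 -> preserves
  Option B: v=72, gcd(10,72)=2 -> preserves
  Option C: v=57, gcd(10,57)=1 -> changes
  Option D: v=15, gcd(10,15)=5 -> changes
  Option E: v=3, gcd(10,3)=1 -> changes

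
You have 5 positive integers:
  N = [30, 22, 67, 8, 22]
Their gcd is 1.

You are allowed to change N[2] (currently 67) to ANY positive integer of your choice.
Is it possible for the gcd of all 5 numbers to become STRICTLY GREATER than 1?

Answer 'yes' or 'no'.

Current gcd = 1
gcd of all OTHER numbers (without N[2]=67): gcd([30, 22, 8, 22]) = 2
The new gcd after any change is gcd(2, new_value).
This can be at most 2.
Since 2 > old gcd 1, the gcd CAN increase (e.g., set N[2] = 2).

Answer: yes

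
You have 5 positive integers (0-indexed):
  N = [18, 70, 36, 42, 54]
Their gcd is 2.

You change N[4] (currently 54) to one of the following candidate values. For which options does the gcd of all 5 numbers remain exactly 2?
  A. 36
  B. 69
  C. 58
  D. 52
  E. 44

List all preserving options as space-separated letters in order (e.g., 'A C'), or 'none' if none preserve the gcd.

Answer: A C D E

Derivation:
Old gcd = 2; gcd of others (without N[4]) = 2
New gcd for candidate v: gcd(2, v). Preserves old gcd iff gcd(2, v) = 2.
  Option A: v=36, gcd(2,36)=2 -> preserves
  Option B: v=69, gcd(2,69)=1 -> changes
  Option C: v=58, gcd(2,58)=2 -> preserves
  Option D: v=52, gcd(2,52)=2 -> preserves
  Option E: v=44, gcd(2,44)=2 -> preserves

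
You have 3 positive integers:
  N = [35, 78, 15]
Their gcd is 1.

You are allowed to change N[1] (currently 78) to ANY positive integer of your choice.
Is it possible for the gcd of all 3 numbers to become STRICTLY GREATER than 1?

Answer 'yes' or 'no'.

Current gcd = 1
gcd of all OTHER numbers (without N[1]=78): gcd([35, 15]) = 5
The new gcd after any change is gcd(5, new_value).
This can be at most 5.
Since 5 > old gcd 1, the gcd CAN increase (e.g., set N[1] = 5).

Answer: yes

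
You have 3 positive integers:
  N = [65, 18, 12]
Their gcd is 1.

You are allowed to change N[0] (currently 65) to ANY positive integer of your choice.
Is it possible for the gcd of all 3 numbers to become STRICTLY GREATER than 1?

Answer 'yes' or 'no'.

Current gcd = 1
gcd of all OTHER numbers (without N[0]=65): gcd([18, 12]) = 6
The new gcd after any change is gcd(6, new_value).
This can be at most 6.
Since 6 > old gcd 1, the gcd CAN increase (e.g., set N[0] = 6).

Answer: yes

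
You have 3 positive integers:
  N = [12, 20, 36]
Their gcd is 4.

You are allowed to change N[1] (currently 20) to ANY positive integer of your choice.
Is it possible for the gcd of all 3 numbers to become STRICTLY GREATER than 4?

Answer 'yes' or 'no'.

Answer: yes

Derivation:
Current gcd = 4
gcd of all OTHER numbers (without N[1]=20): gcd([12, 36]) = 12
The new gcd after any change is gcd(12, new_value).
This can be at most 12.
Since 12 > old gcd 4, the gcd CAN increase (e.g., set N[1] = 12).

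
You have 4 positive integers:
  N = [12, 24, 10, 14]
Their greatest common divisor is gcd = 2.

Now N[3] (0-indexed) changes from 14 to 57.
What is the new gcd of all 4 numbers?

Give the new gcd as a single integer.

Answer: 1

Derivation:
Numbers: [12, 24, 10, 14], gcd = 2
Change: index 3, 14 -> 57
gcd of the OTHER numbers (without index 3): gcd([12, 24, 10]) = 2
New gcd = gcd(g_others, new_val) = gcd(2, 57) = 1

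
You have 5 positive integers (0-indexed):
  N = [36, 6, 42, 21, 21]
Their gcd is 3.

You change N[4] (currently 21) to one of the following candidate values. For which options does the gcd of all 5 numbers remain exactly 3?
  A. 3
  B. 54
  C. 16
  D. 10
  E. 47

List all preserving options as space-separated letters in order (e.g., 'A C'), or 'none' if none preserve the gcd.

Answer: A B

Derivation:
Old gcd = 3; gcd of others (without N[4]) = 3
New gcd for candidate v: gcd(3, v). Preserves old gcd iff gcd(3, v) = 3.
  Option A: v=3, gcd(3,3)=3 -> preserves
  Option B: v=54, gcd(3,54)=3 -> preserves
  Option C: v=16, gcd(3,16)=1 -> changes
  Option D: v=10, gcd(3,10)=1 -> changes
  Option E: v=47, gcd(3,47)=1 -> changes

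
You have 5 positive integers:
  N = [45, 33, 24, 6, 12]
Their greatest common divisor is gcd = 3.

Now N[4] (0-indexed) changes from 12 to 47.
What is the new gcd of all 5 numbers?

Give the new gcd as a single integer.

Answer: 1

Derivation:
Numbers: [45, 33, 24, 6, 12], gcd = 3
Change: index 4, 12 -> 47
gcd of the OTHER numbers (without index 4): gcd([45, 33, 24, 6]) = 3
New gcd = gcd(g_others, new_val) = gcd(3, 47) = 1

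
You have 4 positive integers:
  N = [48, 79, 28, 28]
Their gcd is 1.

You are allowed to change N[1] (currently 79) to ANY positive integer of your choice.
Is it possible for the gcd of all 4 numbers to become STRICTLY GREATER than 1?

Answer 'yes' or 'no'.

Current gcd = 1
gcd of all OTHER numbers (without N[1]=79): gcd([48, 28, 28]) = 4
The new gcd after any change is gcd(4, new_value).
This can be at most 4.
Since 4 > old gcd 1, the gcd CAN increase (e.g., set N[1] = 4).

Answer: yes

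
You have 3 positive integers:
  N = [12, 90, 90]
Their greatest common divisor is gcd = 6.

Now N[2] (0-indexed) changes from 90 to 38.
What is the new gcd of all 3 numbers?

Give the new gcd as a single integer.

Answer: 2

Derivation:
Numbers: [12, 90, 90], gcd = 6
Change: index 2, 90 -> 38
gcd of the OTHER numbers (without index 2): gcd([12, 90]) = 6
New gcd = gcd(g_others, new_val) = gcd(6, 38) = 2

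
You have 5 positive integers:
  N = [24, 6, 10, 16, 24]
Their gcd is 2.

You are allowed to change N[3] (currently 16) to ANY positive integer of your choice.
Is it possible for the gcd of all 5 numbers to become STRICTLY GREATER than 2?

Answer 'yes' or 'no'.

Current gcd = 2
gcd of all OTHER numbers (without N[3]=16): gcd([24, 6, 10, 24]) = 2
The new gcd after any change is gcd(2, new_value).
This can be at most 2.
Since 2 = old gcd 2, the gcd can only stay the same or decrease.

Answer: no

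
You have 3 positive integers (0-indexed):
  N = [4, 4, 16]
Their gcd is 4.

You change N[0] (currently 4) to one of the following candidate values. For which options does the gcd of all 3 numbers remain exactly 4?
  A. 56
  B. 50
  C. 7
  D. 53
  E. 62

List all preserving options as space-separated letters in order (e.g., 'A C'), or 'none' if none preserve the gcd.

Answer: A

Derivation:
Old gcd = 4; gcd of others (without N[0]) = 4
New gcd for candidate v: gcd(4, v). Preserves old gcd iff gcd(4, v) = 4.
  Option A: v=56, gcd(4,56)=4 -> preserves
  Option B: v=50, gcd(4,50)=2 -> changes
  Option C: v=7, gcd(4,7)=1 -> changes
  Option D: v=53, gcd(4,53)=1 -> changes
  Option E: v=62, gcd(4,62)=2 -> changes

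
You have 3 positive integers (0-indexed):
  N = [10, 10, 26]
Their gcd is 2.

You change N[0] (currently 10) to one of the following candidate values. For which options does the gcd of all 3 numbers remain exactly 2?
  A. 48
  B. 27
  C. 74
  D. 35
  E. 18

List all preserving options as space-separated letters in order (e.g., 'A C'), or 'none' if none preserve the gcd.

Answer: A C E

Derivation:
Old gcd = 2; gcd of others (without N[0]) = 2
New gcd for candidate v: gcd(2, v). Preserves old gcd iff gcd(2, v) = 2.
  Option A: v=48, gcd(2,48)=2 -> preserves
  Option B: v=27, gcd(2,27)=1 -> changes
  Option C: v=74, gcd(2,74)=2 -> preserves
  Option D: v=35, gcd(2,35)=1 -> changes
  Option E: v=18, gcd(2,18)=2 -> preserves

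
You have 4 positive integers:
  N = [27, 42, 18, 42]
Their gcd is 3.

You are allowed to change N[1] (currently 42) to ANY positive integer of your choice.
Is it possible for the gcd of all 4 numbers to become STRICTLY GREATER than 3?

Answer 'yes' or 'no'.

Answer: no

Derivation:
Current gcd = 3
gcd of all OTHER numbers (without N[1]=42): gcd([27, 18, 42]) = 3
The new gcd after any change is gcd(3, new_value).
This can be at most 3.
Since 3 = old gcd 3, the gcd can only stay the same or decrease.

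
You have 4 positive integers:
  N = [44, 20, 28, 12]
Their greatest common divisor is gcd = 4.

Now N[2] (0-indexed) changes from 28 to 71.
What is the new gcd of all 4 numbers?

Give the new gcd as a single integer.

Answer: 1

Derivation:
Numbers: [44, 20, 28, 12], gcd = 4
Change: index 2, 28 -> 71
gcd of the OTHER numbers (without index 2): gcd([44, 20, 12]) = 4
New gcd = gcd(g_others, new_val) = gcd(4, 71) = 1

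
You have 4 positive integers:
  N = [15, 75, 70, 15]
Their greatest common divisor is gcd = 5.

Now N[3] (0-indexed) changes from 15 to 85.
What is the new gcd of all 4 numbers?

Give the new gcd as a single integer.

Answer: 5

Derivation:
Numbers: [15, 75, 70, 15], gcd = 5
Change: index 3, 15 -> 85
gcd of the OTHER numbers (without index 3): gcd([15, 75, 70]) = 5
New gcd = gcd(g_others, new_val) = gcd(5, 85) = 5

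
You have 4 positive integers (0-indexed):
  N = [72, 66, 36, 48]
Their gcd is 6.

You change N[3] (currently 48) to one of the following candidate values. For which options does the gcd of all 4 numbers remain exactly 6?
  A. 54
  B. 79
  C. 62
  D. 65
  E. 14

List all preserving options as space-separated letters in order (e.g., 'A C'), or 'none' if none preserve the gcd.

Answer: A

Derivation:
Old gcd = 6; gcd of others (without N[3]) = 6
New gcd for candidate v: gcd(6, v). Preserves old gcd iff gcd(6, v) = 6.
  Option A: v=54, gcd(6,54)=6 -> preserves
  Option B: v=79, gcd(6,79)=1 -> changes
  Option C: v=62, gcd(6,62)=2 -> changes
  Option D: v=65, gcd(6,65)=1 -> changes
  Option E: v=14, gcd(6,14)=2 -> changes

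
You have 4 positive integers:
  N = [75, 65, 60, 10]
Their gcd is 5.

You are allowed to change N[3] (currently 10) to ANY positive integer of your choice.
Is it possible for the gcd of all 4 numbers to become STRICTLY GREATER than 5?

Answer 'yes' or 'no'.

Answer: no

Derivation:
Current gcd = 5
gcd of all OTHER numbers (without N[3]=10): gcd([75, 65, 60]) = 5
The new gcd after any change is gcd(5, new_value).
This can be at most 5.
Since 5 = old gcd 5, the gcd can only stay the same or decrease.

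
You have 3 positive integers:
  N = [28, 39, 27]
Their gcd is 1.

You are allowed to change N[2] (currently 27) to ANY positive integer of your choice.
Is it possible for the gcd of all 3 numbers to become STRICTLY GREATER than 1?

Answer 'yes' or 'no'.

Current gcd = 1
gcd of all OTHER numbers (without N[2]=27): gcd([28, 39]) = 1
The new gcd after any change is gcd(1, new_value).
This can be at most 1.
Since 1 = old gcd 1, the gcd can only stay the same or decrease.

Answer: no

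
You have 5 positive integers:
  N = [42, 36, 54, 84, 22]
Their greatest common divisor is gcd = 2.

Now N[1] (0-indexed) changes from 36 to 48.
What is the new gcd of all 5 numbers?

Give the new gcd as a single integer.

Answer: 2

Derivation:
Numbers: [42, 36, 54, 84, 22], gcd = 2
Change: index 1, 36 -> 48
gcd of the OTHER numbers (without index 1): gcd([42, 54, 84, 22]) = 2
New gcd = gcd(g_others, new_val) = gcd(2, 48) = 2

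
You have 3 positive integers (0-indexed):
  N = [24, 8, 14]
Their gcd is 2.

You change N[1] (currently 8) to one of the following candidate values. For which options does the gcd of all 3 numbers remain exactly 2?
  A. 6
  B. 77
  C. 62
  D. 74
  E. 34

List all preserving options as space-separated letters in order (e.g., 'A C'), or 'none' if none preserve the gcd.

Answer: A C D E

Derivation:
Old gcd = 2; gcd of others (without N[1]) = 2
New gcd for candidate v: gcd(2, v). Preserves old gcd iff gcd(2, v) = 2.
  Option A: v=6, gcd(2,6)=2 -> preserves
  Option B: v=77, gcd(2,77)=1 -> changes
  Option C: v=62, gcd(2,62)=2 -> preserves
  Option D: v=74, gcd(2,74)=2 -> preserves
  Option E: v=34, gcd(2,34)=2 -> preserves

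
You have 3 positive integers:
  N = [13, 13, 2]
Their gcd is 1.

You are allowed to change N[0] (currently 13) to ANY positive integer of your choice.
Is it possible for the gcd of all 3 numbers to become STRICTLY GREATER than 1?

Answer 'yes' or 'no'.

Answer: no

Derivation:
Current gcd = 1
gcd of all OTHER numbers (without N[0]=13): gcd([13, 2]) = 1
The new gcd after any change is gcd(1, new_value).
This can be at most 1.
Since 1 = old gcd 1, the gcd can only stay the same or decrease.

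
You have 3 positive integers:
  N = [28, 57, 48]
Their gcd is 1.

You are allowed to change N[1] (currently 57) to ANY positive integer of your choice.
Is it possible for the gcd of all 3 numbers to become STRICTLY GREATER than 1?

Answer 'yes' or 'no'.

Answer: yes

Derivation:
Current gcd = 1
gcd of all OTHER numbers (without N[1]=57): gcd([28, 48]) = 4
The new gcd after any change is gcd(4, new_value).
This can be at most 4.
Since 4 > old gcd 1, the gcd CAN increase (e.g., set N[1] = 4).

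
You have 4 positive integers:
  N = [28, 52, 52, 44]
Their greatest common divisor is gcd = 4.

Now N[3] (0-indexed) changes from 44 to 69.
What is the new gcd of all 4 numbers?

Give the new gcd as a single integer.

Numbers: [28, 52, 52, 44], gcd = 4
Change: index 3, 44 -> 69
gcd of the OTHER numbers (without index 3): gcd([28, 52, 52]) = 4
New gcd = gcd(g_others, new_val) = gcd(4, 69) = 1

Answer: 1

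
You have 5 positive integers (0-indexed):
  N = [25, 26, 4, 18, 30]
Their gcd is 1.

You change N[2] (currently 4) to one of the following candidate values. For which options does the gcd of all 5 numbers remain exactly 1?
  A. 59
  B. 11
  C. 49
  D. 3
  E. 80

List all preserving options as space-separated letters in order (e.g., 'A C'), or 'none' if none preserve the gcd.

Old gcd = 1; gcd of others (without N[2]) = 1
New gcd for candidate v: gcd(1, v). Preserves old gcd iff gcd(1, v) = 1.
  Option A: v=59, gcd(1,59)=1 -> preserves
  Option B: v=11, gcd(1,11)=1 -> preserves
  Option C: v=49, gcd(1,49)=1 -> preserves
  Option D: v=3, gcd(1,3)=1 -> preserves
  Option E: v=80, gcd(1,80)=1 -> preserves

Answer: A B C D E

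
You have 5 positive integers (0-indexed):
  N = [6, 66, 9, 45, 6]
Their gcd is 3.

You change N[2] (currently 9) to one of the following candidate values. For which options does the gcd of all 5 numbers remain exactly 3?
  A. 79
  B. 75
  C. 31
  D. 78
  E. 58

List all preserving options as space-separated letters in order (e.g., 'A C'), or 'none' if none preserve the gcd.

Old gcd = 3; gcd of others (without N[2]) = 3
New gcd for candidate v: gcd(3, v). Preserves old gcd iff gcd(3, v) = 3.
  Option A: v=79, gcd(3,79)=1 -> changes
  Option B: v=75, gcd(3,75)=3 -> preserves
  Option C: v=31, gcd(3,31)=1 -> changes
  Option D: v=78, gcd(3,78)=3 -> preserves
  Option E: v=58, gcd(3,58)=1 -> changes

Answer: B D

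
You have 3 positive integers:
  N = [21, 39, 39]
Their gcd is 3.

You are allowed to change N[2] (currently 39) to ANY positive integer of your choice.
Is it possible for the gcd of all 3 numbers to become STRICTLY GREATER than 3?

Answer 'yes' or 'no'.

Answer: no

Derivation:
Current gcd = 3
gcd of all OTHER numbers (without N[2]=39): gcd([21, 39]) = 3
The new gcd after any change is gcd(3, new_value).
This can be at most 3.
Since 3 = old gcd 3, the gcd can only stay the same or decrease.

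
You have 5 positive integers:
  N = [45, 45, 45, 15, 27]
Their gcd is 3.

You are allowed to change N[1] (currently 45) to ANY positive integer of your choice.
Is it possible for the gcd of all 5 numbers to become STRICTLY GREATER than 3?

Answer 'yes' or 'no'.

Answer: no

Derivation:
Current gcd = 3
gcd of all OTHER numbers (without N[1]=45): gcd([45, 45, 15, 27]) = 3
The new gcd after any change is gcd(3, new_value).
This can be at most 3.
Since 3 = old gcd 3, the gcd can only stay the same or decrease.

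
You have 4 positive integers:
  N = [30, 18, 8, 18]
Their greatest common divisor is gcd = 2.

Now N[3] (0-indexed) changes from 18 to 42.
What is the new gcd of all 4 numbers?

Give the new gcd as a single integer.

Numbers: [30, 18, 8, 18], gcd = 2
Change: index 3, 18 -> 42
gcd of the OTHER numbers (without index 3): gcd([30, 18, 8]) = 2
New gcd = gcd(g_others, new_val) = gcd(2, 42) = 2

Answer: 2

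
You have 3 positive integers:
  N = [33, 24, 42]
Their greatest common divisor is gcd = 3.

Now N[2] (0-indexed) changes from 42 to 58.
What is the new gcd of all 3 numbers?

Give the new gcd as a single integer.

Numbers: [33, 24, 42], gcd = 3
Change: index 2, 42 -> 58
gcd of the OTHER numbers (without index 2): gcd([33, 24]) = 3
New gcd = gcd(g_others, new_val) = gcd(3, 58) = 1

Answer: 1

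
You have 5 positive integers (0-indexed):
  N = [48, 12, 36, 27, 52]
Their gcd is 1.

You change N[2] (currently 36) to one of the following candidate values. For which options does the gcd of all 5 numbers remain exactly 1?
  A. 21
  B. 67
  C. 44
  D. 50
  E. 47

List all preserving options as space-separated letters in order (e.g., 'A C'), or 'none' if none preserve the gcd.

Answer: A B C D E

Derivation:
Old gcd = 1; gcd of others (without N[2]) = 1
New gcd for candidate v: gcd(1, v). Preserves old gcd iff gcd(1, v) = 1.
  Option A: v=21, gcd(1,21)=1 -> preserves
  Option B: v=67, gcd(1,67)=1 -> preserves
  Option C: v=44, gcd(1,44)=1 -> preserves
  Option D: v=50, gcd(1,50)=1 -> preserves
  Option E: v=47, gcd(1,47)=1 -> preserves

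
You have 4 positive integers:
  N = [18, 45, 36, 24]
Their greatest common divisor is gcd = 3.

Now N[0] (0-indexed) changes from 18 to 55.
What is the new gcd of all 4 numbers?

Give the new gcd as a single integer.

Numbers: [18, 45, 36, 24], gcd = 3
Change: index 0, 18 -> 55
gcd of the OTHER numbers (without index 0): gcd([45, 36, 24]) = 3
New gcd = gcd(g_others, new_val) = gcd(3, 55) = 1

Answer: 1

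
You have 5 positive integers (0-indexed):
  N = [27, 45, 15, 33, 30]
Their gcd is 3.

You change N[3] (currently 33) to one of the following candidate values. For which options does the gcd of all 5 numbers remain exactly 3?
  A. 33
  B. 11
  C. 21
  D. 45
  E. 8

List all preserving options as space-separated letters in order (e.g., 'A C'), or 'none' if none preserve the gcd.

Answer: A C D

Derivation:
Old gcd = 3; gcd of others (without N[3]) = 3
New gcd for candidate v: gcd(3, v). Preserves old gcd iff gcd(3, v) = 3.
  Option A: v=33, gcd(3,33)=3 -> preserves
  Option B: v=11, gcd(3,11)=1 -> changes
  Option C: v=21, gcd(3,21)=3 -> preserves
  Option D: v=45, gcd(3,45)=3 -> preserves
  Option E: v=8, gcd(3,8)=1 -> changes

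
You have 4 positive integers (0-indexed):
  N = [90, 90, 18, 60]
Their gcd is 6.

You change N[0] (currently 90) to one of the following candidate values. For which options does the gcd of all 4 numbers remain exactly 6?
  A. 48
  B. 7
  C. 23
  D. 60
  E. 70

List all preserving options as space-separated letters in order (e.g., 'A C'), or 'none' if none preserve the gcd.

Old gcd = 6; gcd of others (without N[0]) = 6
New gcd for candidate v: gcd(6, v). Preserves old gcd iff gcd(6, v) = 6.
  Option A: v=48, gcd(6,48)=6 -> preserves
  Option B: v=7, gcd(6,7)=1 -> changes
  Option C: v=23, gcd(6,23)=1 -> changes
  Option D: v=60, gcd(6,60)=6 -> preserves
  Option E: v=70, gcd(6,70)=2 -> changes

Answer: A D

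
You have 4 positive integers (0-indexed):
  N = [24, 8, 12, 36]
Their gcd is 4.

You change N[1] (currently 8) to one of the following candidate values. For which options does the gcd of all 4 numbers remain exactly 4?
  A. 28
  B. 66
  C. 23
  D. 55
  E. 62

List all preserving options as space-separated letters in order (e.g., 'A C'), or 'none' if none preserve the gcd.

Answer: A

Derivation:
Old gcd = 4; gcd of others (without N[1]) = 12
New gcd for candidate v: gcd(12, v). Preserves old gcd iff gcd(12, v) = 4.
  Option A: v=28, gcd(12,28)=4 -> preserves
  Option B: v=66, gcd(12,66)=6 -> changes
  Option C: v=23, gcd(12,23)=1 -> changes
  Option D: v=55, gcd(12,55)=1 -> changes
  Option E: v=62, gcd(12,62)=2 -> changes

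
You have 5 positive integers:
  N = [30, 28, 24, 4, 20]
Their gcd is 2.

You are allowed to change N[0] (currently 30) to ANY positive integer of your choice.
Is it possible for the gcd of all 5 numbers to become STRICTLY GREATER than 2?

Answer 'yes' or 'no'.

Current gcd = 2
gcd of all OTHER numbers (without N[0]=30): gcd([28, 24, 4, 20]) = 4
The new gcd after any change is gcd(4, new_value).
This can be at most 4.
Since 4 > old gcd 2, the gcd CAN increase (e.g., set N[0] = 4).

Answer: yes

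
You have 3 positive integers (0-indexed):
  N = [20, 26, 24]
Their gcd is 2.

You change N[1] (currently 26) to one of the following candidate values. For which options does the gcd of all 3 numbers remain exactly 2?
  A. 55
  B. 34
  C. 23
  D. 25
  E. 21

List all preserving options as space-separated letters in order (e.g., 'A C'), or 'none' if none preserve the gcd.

Answer: B

Derivation:
Old gcd = 2; gcd of others (without N[1]) = 4
New gcd for candidate v: gcd(4, v). Preserves old gcd iff gcd(4, v) = 2.
  Option A: v=55, gcd(4,55)=1 -> changes
  Option B: v=34, gcd(4,34)=2 -> preserves
  Option C: v=23, gcd(4,23)=1 -> changes
  Option D: v=25, gcd(4,25)=1 -> changes
  Option E: v=21, gcd(4,21)=1 -> changes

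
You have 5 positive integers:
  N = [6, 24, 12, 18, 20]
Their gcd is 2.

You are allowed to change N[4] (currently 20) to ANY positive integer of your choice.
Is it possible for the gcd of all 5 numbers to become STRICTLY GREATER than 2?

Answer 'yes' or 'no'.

Current gcd = 2
gcd of all OTHER numbers (without N[4]=20): gcd([6, 24, 12, 18]) = 6
The new gcd after any change is gcd(6, new_value).
This can be at most 6.
Since 6 > old gcd 2, the gcd CAN increase (e.g., set N[4] = 6).

Answer: yes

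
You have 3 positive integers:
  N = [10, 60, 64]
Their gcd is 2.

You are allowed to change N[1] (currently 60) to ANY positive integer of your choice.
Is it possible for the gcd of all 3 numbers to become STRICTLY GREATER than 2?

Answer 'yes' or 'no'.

Answer: no

Derivation:
Current gcd = 2
gcd of all OTHER numbers (without N[1]=60): gcd([10, 64]) = 2
The new gcd after any change is gcd(2, new_value).
This can be at most 2.
Since 2 = old gcd 2, the gcd can only stay the same or decrease.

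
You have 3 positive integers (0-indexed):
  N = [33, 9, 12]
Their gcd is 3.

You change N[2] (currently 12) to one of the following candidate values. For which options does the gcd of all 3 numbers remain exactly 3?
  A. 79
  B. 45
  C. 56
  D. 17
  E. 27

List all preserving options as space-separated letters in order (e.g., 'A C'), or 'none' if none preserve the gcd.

Answer: B E

Derivation:
Old gcd = 3; gcd of others (without N[2]) = 3
New gcd for candidate v: gcd(3, v). Preserves old gcd iff gcd(3, v) = 3.
  Option A: v=79, gcd(3,79)=1 -> changes
  Option B: v=45, gcd(3,45)=3 -> preserves
  Option C: v=56, gcd(3,56)=1 -> changes
  Option D: v=17, gcd(3,17)=1 -> changes
  Option E: v=27, gcd(3,27)=3 -> preserves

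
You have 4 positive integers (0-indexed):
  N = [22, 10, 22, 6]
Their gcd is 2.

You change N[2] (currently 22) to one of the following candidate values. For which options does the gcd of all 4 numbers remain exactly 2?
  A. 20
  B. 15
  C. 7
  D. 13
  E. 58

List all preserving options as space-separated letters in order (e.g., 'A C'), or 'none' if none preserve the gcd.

Answer: A E

Derivation:
Old gcd = 2; gcd of others (without N[2]) = 2
New gcd for candidate v: gcd(2, v). Preserves old gcd iff gcd(2, v) = 2.
  Option A: v=20, gcd(2,20)=2 -> preserves
  Option B: v=15, gcd(2,15)=1 -> changes
  Option C: v=7, gcd(2,7)=1 -> changes
  Option D: v=13, gcd(2,13)=1 -> changes
  Option E: v=58, gcd(2,58)=2 -> preserves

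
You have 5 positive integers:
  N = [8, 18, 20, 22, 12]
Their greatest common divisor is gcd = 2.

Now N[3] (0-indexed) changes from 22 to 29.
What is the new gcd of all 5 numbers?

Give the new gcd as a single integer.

Numbers: [8, 18, 20, 22, 12], gcd = 2
Change: index 3, 22 -> 29
gcd of the OTHER numbers (without index 3): gcd([8, 18, 20, 12]) = 2
New gcd = gcd(g_others, new_val) = gcd(2, 29) = 1

Answer: 1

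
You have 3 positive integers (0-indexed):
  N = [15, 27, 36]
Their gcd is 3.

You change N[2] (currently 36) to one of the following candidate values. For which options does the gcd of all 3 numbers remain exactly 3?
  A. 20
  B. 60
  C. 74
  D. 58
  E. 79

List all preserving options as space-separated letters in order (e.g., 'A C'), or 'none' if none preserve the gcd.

Answer: B

Derivation:
Old gcd = 3; gcd of others (without N[2]) = 3
New gcd for candidate v: gcd(3, v). Preserves old gcd iff gcd(3, v) = 3.
  Option A: v=20, gcd(3,20)=1 -> changes
  Option B: v=60, gcd(3,60)=3 -> preserves
  Option C: v=74, gcd(3,74)=1 -> changes
  Option D: v=58, gcd(3,58)=1 -> changes
  Option E: v=79, gcd(3,79)=1 -> changes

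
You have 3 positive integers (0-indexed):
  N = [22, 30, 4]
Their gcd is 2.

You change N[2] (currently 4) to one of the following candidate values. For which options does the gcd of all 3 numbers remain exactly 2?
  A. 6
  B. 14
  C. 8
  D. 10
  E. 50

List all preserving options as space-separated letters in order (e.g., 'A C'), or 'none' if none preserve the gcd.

Old gcd = 2; gcd of others (without N[2]) = 2
New gcd for candidate v: gcd(2, v). Preserves old gcd iff gcd(2, v) = 2.
  Option A: v=6, gcd(2,6)=2 -> preserves
  Option B: v=14, gcd(2,14)=2 -> preserves
  Option C: v=8, gcd(2,8)=2 -> preserves
  Option D: v=10, gcd(2,10)=2 -> preserves
  Option E: v=50, gcd(2,50)=2 -> preserves

Answer: A B C D E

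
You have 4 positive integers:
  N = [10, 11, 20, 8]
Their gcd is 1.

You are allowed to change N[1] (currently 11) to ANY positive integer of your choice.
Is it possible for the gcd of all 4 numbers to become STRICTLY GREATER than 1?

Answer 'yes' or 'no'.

Current gcd = 1
gcd of all OTHER numbers (without N[1]=11): gcd([10, 20, 8]) = 2
The new gcd after any change is gcd(2, new_value).
This can be at most 2.
Since 2 > old gcd 1, the gcd CAN increase (e.g., set N[1] = 2).

Answer: yes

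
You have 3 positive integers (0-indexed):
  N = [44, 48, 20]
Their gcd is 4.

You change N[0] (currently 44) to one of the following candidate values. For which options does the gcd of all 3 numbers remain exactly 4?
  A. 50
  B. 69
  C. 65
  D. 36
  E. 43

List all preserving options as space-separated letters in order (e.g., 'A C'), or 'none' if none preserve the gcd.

Answer: D

Derivation:
Old gcd = 4; gcd of others (without N[0]) = 4
New gcd for candidate v: gcd(4, v). Preserves old gcd iff gcd(4, v) = 4.
  Option A: v=50, gcd(4,50)=2 -> changes
  Option B: v=69, gcd(4,69)=1 -> changes
  Option C: v=65, gcd(4,65)=1 -> changes
  Option D: v=36, gcd(4,36)=4 -> preserves
  Option E: v=43, gcd(4,43)=1 -> changes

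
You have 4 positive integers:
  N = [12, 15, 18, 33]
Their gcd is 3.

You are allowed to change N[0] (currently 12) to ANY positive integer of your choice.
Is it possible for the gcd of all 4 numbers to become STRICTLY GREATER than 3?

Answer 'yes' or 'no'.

Answer: no

Derivation:
Current gcd = 3
gcd of all OTHER numbers (without N[0]=12): gcd([15, 18, 33]) = 3
The new gcd after any change is gcd(3, new_value).
This can be at most 3.
Since 3 = old gcd 3, the gcd can only stay the same or decrease.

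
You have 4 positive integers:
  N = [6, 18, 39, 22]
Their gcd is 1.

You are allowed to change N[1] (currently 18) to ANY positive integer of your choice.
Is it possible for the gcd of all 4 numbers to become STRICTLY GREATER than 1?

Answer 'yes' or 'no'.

Answer: no

Derivation:
Current gcd = 1
gcd of all OTHER numbers (without N[1]=18): gcd([6, 39, 22]) = 1
The new gcd after any change is gcd(1, new_value).
This can be at most 1.
Since 1 = old gcd 1, the gcd can only stay the same or decrease.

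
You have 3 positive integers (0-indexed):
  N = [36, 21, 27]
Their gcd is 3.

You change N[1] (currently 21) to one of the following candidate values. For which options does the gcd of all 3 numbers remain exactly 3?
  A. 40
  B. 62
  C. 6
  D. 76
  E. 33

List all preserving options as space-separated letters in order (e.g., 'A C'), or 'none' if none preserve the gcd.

Old gcd = 3; gcd of others (without N[1]) = 9
New gcd for candidate v: gcd(9, v). Preserves old gcd iff gcd(9, v) = 3.
  Option A: v=40, gcd(9,40)=1 -> changes
  Option B: v=62, gcd(9,62)=1 -> changes
  Option C: v=6, gcd(9,6)=3 -> preserves
  Option D: v=76, gcd(9,76)=1 -> changes
  Option E: v=33, gcd(9,33)=3 -> preserves

Answer: C E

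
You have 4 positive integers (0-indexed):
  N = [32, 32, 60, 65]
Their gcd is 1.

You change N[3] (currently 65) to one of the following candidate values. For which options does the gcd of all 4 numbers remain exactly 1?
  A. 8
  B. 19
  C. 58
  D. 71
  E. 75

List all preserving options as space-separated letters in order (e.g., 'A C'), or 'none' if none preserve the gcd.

Answer: B D E

Derivation:
Old gcd = 1; gcd of others (without N[3]) = 4
New gcd for candidate v: gcd(4, v). Preserves old gcd iff gcd(4, v) = 1.
  Option A: v=8, gcd(4,8)=4 -> changes
  Option B: v=19, gcd(4,19)=1 -> preserves
  Option C: v=58, gcd(4,58)=2 -> changes
  Option D: v=71, gcd(4,71)=1 -> preserves
  Option E: v=75, gcd(4,75)=1 -> preserves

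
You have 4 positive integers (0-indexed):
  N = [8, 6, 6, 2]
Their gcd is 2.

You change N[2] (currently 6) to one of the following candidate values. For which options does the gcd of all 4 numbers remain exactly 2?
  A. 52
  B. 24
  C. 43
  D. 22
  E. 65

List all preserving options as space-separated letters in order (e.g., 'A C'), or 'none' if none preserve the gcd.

Old gcd = 2; gcd of others (without N[2]) = 2
New gcd for candidate v: gcd(2, v). Preserves old gcd iff gcd(2, v) = 2.
  Option A: v=52, gcd(2,52)=2 -> preserves
  Option B: v=24, gcd(2,24)=2 -> preserves
  Option C: v=43, gcd(2,43)=1 -> changes
  Option D: v=22, gcd(2,22)=2 -> preserves
  Option E: v=65, gcd(2,65)=1 -> changes

Answer: A B D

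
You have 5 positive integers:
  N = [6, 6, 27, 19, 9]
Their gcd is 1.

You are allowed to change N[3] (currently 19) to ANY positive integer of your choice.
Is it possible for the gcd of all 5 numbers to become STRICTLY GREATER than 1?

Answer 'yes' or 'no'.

Current gcd = 1
gcd of all OTHER numbers (without N[3]=19): gcd([6, 6, 27, 9]) = 3
The new gcd after any change is gcd(3, new_value).
This can be at most 3.
Since 3 > old gcd 1, the gcd CAN increase (e.g., set N[3] = 3).

Answer: yes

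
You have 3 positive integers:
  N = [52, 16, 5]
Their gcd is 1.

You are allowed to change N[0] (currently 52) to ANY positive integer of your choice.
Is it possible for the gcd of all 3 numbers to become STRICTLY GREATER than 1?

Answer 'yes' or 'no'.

Current gcd = 1
gcd of all OTHER numbers (without N[0]=52): gcd([16, 5]) = 1
The new gcd after any change is gcd(1, new_value).
This can be at most 1.
Since 1 = old gcd 1, the gcd can only stay the same or decrease.

Answer: no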